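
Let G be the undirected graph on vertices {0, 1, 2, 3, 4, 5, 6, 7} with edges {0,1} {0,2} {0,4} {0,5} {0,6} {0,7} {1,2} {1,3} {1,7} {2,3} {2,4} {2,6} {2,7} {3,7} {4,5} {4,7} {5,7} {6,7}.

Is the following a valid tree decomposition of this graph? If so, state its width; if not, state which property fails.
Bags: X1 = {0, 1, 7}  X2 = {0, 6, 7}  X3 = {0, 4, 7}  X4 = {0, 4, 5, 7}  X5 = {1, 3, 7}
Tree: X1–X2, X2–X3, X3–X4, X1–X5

No — vertex 2 appears in no bag.

A tree decomposition must satisfy three properties: every vertex lies in some bag; for every edge, both endpoints lie together in some bag; and for every vertex, the bags containing it form a connected subtree. Here vertex 2 appears in no bag, so the decomposition is invalid.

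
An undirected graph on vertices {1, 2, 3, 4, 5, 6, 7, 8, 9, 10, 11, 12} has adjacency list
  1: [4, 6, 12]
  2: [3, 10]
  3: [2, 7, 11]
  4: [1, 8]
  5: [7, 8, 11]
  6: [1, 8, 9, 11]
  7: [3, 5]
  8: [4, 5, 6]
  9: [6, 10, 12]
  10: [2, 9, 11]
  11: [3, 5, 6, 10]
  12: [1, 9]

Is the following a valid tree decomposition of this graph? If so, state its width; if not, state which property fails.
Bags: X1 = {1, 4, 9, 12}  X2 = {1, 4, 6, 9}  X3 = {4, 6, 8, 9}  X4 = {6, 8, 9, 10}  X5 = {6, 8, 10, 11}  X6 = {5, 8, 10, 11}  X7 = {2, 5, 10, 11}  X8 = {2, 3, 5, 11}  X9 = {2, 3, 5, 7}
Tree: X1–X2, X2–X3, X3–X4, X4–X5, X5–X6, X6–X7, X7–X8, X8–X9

Checking the three conditions: (i) the bags cover all of {1, 2, 3, 4, 5, 6, 7, 8, 9, 10, 11, 12}; (ii) for each edge, some bag contains both endpoints; (iii) the bags containing any fixed vertex form a subtree. All hold, so the decomposition is valid with width 4 − 1 = 3.

Yes; width 3.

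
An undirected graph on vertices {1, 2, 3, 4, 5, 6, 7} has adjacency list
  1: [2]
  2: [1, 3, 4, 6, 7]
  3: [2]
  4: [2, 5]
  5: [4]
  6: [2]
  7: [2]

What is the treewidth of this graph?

A width-1 tree decomposition is:
Bags: B1 = {2, 6}  B2 = {2, 3}  B3 = {2, 4}  B4 = {1, 2}  B5 = {4, 5}  B6 = {2, 7}
Tree: B1–B2, B2–B3, B3–B4, B3–B5, B4–B6
Each bag holds 2 vertices, so the decomposition has width 1, which upper-bounds the treewidth. G has an edge, so its treewidth is at least 1. The upper and lower bounds meet at 1, so that is the treewidth.

1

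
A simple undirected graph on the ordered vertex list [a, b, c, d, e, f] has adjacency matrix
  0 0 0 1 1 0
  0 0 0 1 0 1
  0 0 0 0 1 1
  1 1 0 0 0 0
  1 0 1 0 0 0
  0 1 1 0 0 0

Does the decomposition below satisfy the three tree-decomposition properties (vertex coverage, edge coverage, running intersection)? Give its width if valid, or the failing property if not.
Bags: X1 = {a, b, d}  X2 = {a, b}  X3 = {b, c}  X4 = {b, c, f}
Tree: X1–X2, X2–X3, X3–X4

No — vertex e appears in no bag.

A tree decomposition must satisfy three properties: every vertex lies in some bag; for every edge, both endpoints lie together in some bag; and for every vertex, the bags containing it form a connected subtree. Here vertex e appears in no bag, so the decomposition is invalid.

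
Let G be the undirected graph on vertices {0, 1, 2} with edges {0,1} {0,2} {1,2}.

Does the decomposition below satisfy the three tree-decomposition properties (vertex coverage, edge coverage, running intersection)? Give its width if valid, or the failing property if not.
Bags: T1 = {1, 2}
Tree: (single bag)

A tree decomposition must satisfy three properties: every vertex lies in some bag; for every edge, both endpoints lie together in some bag; and for every vertex, the bags containing it form a connected subtree. Here vertex 0 appears in no bag, so the decomposition is invalid.

No — vertex 0 appears in no bag.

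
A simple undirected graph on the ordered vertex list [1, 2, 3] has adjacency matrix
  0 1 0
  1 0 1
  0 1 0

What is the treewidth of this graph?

A width-1 tree decomposition is:
Bags: B1 = {1, 2}  B2 = {2, 3}
Tree: B1–B2
Every bag has size at most 2, so the width is 2 − 1 = 1 and tw(G) ≤ 1. Since G has at least one edge (e.g. 2–1), it is not an edgeless graph, so tw(G) ≥ 1. The upper and lower bounds meet at 1, so that is the treewidth.

1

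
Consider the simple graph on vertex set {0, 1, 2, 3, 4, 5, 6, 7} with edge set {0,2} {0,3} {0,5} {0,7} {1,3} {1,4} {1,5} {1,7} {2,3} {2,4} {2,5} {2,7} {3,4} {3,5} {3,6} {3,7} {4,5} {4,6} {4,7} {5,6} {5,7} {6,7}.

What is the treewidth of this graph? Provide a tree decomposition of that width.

Treewidth 4.
One such decomposition:
Bags: B1 = {3, 4, 5, 6, 7}  B2 = {1, 3, 4, 5, 7}  B3 = {2, 3, 4, 5, 7}  B4 = {0, 2, 3, 5, 7}
Tree: B1–B2, B2–B3, B3–B4

Each bag holds 5 vertices, so the decomposition has width 4, which upper-bounds the treewidth. Conversely, {0, 2, 3, 5, 7} is a clique of size 5, and the vertices of any clique must share a bag in every tree decomposition; so some bag has ≥ 5 vertices and tw(G) ≥ 4. The upper and lower bounds meet at 4, so that is the treewidth.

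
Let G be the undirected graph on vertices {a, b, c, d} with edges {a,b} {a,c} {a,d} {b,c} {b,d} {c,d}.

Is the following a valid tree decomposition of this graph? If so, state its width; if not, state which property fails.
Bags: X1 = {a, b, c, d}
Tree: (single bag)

Yes; width 3.

Every vertex of G appears in some bag (union = {a, b, c, d}); every edge is covered by a bag; and for each vertex v the set of bags containing v is connected in the bag tree. The decomposition is therefore valid. The largest bag has 4 vertices, so the width is 3.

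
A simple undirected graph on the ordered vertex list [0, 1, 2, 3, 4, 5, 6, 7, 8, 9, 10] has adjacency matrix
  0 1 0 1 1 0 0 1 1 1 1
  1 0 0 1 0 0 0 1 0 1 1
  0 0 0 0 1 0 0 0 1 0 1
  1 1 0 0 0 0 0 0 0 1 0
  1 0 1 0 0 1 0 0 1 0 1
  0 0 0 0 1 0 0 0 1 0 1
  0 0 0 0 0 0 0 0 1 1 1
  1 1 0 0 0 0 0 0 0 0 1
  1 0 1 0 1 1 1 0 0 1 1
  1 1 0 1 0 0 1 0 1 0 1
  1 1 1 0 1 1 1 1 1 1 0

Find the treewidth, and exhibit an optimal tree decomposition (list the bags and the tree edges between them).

Treewidth 3.
One such decomposition:
Bags: B1 = {0, 4, 8, 10}  B2 = {2, 4, 8, 10}  B3 = {0, 8, 9, 10}  B4 = {4, 5, 8, 10}  B5 = {0, 1, 9, 10}  B6 = {0, 1, 7, 10}  B7 = {6, 8, 9, 10}  B8 = {0, 1, 3, 9}
Tree: B1–B2, B1–B3, B2–B4, B3–B5, B5–B6, B3–B7, B5–B8

The largest bag has 4 vertices, giving width 3; this decomposition certifies tw(G) ≤ 3. For the lower bound, the 4 vertices {0, 8, 9, 10} are pairwise adjacent, and any tree decomposition puts a clique entirely inside one bag — forcing width ≥ 3. Therefore the treewidth is 3.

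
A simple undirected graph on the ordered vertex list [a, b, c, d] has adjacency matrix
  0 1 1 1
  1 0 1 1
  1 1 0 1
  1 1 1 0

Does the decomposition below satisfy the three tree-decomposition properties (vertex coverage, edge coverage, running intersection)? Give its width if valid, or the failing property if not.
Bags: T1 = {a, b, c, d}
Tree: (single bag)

Yes; width 3.

Vertex coverage: the bags together contain {a, b, c, d}, the full vertex set. Edge coverage: each edge of G has both endpoints in at least one bag. Running intersection: for every vertex, the bags containing it form a connected subtree. All three properties hold, so this is a valid tree decomposition of width max|bag| − 1 = 3, and hence tw(G) ≤ 3.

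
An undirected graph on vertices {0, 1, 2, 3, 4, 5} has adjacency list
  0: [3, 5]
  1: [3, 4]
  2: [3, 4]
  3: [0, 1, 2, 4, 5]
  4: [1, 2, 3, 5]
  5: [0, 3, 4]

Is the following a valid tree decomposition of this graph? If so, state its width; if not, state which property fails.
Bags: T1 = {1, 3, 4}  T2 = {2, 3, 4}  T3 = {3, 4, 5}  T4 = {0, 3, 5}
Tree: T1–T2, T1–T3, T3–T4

Yes; width 2.

Vertex coverage: the bags together contain {0, 1, 2, 3, 4, 5}, the full vertex set. Edge coverage: each edge of G has both endpoints in at least one bag. Running intersection: for every vertex, the bags containing it form a connected subtree. All three properties hold, so this is a valid tree decomposition of width max|bag| − 1 = 2, and hence tw(G) ≤ 2.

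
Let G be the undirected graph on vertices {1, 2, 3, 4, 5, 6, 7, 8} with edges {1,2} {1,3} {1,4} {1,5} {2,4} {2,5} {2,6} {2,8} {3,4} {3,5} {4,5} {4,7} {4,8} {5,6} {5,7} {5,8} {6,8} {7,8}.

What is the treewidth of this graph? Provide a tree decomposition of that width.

Each bag holds 4 vertices, so the decomposition has width 3, which upper-bounds the treewidth. Conversely, {2, 4, 5, 8} is a clique of size 4, and the vertices of any clique must share a bag in every tree decomposition; so some bag has ≥ 4 vertices and tw(G) ≥ 3. Therefore the treewidth is 3.

Treewidth 3.
One optimal decomposition is:
Bags: B1 = {2, 4, 5, 8}  B2 = {1, 2, 4, 5}  B3 = {1, 3, 4, 5}  B4 = {4, 5, 7, 8}  B5 = {2, 5, 6, 8}
Tree: B1–B2, B2–B3, B1–B4, B1–B5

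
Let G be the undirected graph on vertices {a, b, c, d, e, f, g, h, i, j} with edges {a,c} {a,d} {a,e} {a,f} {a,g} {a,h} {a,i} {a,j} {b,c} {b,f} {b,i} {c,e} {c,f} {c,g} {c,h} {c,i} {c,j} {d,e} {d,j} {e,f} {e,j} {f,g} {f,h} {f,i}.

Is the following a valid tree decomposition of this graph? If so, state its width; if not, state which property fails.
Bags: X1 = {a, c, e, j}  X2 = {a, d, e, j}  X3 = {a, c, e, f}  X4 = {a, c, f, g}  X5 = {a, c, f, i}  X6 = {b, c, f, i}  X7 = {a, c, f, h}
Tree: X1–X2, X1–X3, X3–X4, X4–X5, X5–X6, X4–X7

Yes; width 3.

Vertex coverage: the bags together contain {a, b, c, d, e, f, g, h, i, j}, the full vertex set. Edge coverage: each edge of G has both endpoints in at least one bag. Running intersection: for every vertex, the bags containing it form a connected subtree. All three properties hold, so this is a valid tree decomposition of width max|bag| − 1 = 3, and hence tw(G) ≤ 3.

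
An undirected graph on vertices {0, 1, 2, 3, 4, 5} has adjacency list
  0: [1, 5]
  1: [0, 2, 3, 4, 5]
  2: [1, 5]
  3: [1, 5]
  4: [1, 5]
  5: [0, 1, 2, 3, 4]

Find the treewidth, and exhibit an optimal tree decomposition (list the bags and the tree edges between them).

Every bag has size at most 3, so the width is 3 − 1 = 2 and tw(G) ≤ 2. On the other hand G contains the 3-clique {0, 1, 5}. A clique must lie in a single bag of any decomposition, so no decomposition can have width below 2. Hence tw(G) = 2 exactly.

Treewidth 2.
One such decomposition:
Bags: B1 = {0, 1, 5}  B2 = {1, 3, 5}  B3 = {1, 2, 5}  B4 = {1, 4, 5}
Tree: B1–B2, B2–B3, B3–B4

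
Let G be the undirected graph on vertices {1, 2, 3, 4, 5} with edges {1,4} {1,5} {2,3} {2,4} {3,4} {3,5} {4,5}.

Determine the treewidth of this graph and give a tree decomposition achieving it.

Treewidth 2.
Bags: B1 = {3, 4, 5}  B2 = {2, 3, 4}  B3 = {1, 4, 5}
Tree: B1–B2, B1–B3

Each bag holds 3 vertices, so the decomposition has width 2, which upper-bounds the treewidth. For the lower bound, the 3 vertices {1, 4, 5} are pairwise adjacent, and any tree decomposition puts a clique entirely inside one bag — forcing width ≥ 2. Therefore the treewidth is 2.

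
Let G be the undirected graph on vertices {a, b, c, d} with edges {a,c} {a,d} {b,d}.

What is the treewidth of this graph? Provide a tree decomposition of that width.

The largest bag has 2 vertices, giving width 1; this decomposition certifies tw(G) ≤ 1. Since G has at least one edge (e.g. b–d), it is not an edgeless graph, so tw(G) ≥ 1. Therefore the treewidth is 1.

Treewidth 1.
Bags: B1 = {b, d}  B2 = {a, d}  B3 = {a, c}
Tree: B1–B2, B2–B3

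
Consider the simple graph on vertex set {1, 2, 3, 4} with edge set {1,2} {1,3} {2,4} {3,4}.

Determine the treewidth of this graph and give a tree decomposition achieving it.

Each bag holds 3 vertices, so the decomposition has width 2, which upper-bounds the treewidth. The edges 2–1–3–4–2 form a cycle, so G is not a tree and its treewidth is at least 2. Therefore the treewidth is 2.

Treewidth 2.
Bags: B1 = {1, 2, 3}  B2 = {2, 3, 4}
Tree: B1–B2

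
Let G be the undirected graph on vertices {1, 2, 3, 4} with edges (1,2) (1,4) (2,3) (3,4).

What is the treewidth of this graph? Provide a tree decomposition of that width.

Each bag holds 3 vertices, so the decomposition has width 2, which upper-bounds the treewidth. For the lower bound, G contains the cycle 1–4–3–2–1, so G is not a forest; only forests have treewidth ≤ 1, hence tw(G) ≥ 2. Therefore the treewidth is 2.

Treewidth 2.
One optimal decomposition is:
Bags: B1 = {1, 3, 4}  B2 = {1, 2, 3}
Tree: B1–B2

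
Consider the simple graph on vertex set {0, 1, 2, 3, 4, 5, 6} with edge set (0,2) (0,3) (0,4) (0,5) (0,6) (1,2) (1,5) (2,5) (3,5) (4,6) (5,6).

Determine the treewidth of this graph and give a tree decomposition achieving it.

The largest bag has 3 vertices, giving width 2; this decomposition certifies tw(G) ≤ 2. Conversely, {0, 4, 6} is a clique of size 3, and the vertices of any clique must share a bag in every tree decomposition; so some bag has ≥ 3 vertices and tw(G) ≥ 2. The upper and lower bounds meet at 2, so that is the treewidth.

Treewidth 2.
Bags: B1 = {0, 4, 6}  B2 = {0, 5, 6}  B3 = {0, 2, 5}  B4 = {0, 3, 5}  B5 = {1, 2, 5}
Tree: B1–B2, B2–B3, B3–B4, B3–B5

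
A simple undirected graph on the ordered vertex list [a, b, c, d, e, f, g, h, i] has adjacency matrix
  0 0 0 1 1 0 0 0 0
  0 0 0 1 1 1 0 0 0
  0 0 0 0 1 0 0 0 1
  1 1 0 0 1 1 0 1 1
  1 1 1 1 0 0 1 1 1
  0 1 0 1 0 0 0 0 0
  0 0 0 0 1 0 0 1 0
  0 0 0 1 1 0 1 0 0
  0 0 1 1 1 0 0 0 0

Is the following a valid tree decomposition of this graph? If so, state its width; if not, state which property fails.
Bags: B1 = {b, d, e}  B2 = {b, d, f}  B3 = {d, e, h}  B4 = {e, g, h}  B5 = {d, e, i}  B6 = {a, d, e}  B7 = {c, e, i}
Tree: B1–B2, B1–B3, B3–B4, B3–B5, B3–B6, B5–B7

Every vertex of G appears in some bag (union = {a, b, c, d, e, f, g, h, i}); every edge is covered by a bag; and for each vertex v the set of bags containing v is connected in the bag tree. The decomposition is therefore valid. The largest bag has 3 vertices, so the width is 2.

Yes; width 2.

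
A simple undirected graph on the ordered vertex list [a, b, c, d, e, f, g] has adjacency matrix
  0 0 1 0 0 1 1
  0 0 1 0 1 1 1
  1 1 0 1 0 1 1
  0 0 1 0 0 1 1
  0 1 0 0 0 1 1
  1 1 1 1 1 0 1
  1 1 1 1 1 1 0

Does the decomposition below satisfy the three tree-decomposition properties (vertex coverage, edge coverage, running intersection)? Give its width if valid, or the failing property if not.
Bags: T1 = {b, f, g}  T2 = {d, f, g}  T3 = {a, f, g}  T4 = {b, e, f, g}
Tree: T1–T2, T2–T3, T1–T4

A tree decomposition must satisfy three properties: every vertex lies in some bag; for every edge, both endpoints lie together in some bag; and for every vertex, the bags containing it form a connected subtree. Here vertex c appears in no bag, so the decomposition is invalid.

No — vertex c appears in no bag.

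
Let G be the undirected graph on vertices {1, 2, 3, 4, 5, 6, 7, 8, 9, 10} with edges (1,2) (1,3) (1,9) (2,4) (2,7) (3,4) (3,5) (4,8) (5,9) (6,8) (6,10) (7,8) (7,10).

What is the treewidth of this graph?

2

A width-2 tree decomposition is:
Bags: B1 = {1, 5, 9}  B2 = {1, 3, 5}  B3 = {1, 2, 3}  B4 = {2, 3, 4}  B5 = {2, 4, 7}  B6 = {4, 7, 8}  B7 = {7, 8, 10}  B8 = {6, 8, 10}
Tree: B1–B2, B2–B3, B3–B4, B4–B5, B5–B6, B6–B7, B7–B8
The largest bag has 3 vertices, giving width 2; this decomposition certifies tw(G) ≤ 2. For the lower bound, G contains the cycle 9–5–3–1–9, so G is not a forest; only forests have treewidth ≤ 1, hence tw(G) ≥ 2. The upper and lower bounds meet at 2, so that is the treewidth.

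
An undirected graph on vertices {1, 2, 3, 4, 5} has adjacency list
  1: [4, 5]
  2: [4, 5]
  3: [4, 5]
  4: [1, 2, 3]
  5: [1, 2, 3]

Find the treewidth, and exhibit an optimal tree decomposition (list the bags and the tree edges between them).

Each bag holds 3 vertices, so the decomposition has width 2, which upper-bounds the treewidth. The edges 5–1–4–2–5 form a cycle, so G is not a tree and its treewidth is at least 2. Combining the bounds, tw(G) = 2.

Treewidth 2.
One optimal decomposition is:
Bags: B1 = {1, 4, 5}  B2 = {2, 4, 5}  B3 = {3, 4, 5}
Tree: B1–B2, B2–B3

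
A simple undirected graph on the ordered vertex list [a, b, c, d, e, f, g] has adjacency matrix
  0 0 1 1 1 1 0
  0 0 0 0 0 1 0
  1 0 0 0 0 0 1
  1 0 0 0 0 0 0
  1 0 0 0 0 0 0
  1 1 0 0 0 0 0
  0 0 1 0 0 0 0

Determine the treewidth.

A width-1 tree decomposition is:
Bags: B1 = {b, f}  B2 = {a, f}  B3 = {a, c}  B4 = {a, e}  B5 = {c, g}  B6 = {a, d}
Tree: B1–B2, B2–B3, B3–B4, B3–B5, B4–B6
Every bag has size at most 2, so the width is 2 − 1 = 1 and tw(G) ≤ 1. Any graph with an edge has treewidth ≥ 1, and G has the edge f–b. Hence tw(G) = 1 exactly.

1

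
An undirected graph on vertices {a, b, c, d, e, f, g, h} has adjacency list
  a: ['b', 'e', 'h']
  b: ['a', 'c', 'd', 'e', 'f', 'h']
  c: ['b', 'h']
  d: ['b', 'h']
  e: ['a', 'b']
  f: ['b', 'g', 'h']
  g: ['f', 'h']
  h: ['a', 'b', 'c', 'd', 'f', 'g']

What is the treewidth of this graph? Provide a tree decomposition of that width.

Treewidth 2.
One such decomposition:
Bags: B1 = {b, f, h}  B2 = {b, c, h}  B3 = {b, d, h}  B4 = {f, g, h}  B5 = {a, b, h}  B6 = {a, b, e}
Tree: B1–B2, B1–B3, B1–B4, B3–B5, B5–B6

Every bag has size at most 3, so the width is 3 − 1 = 2 and tw(G) ≤ 2. On the other hand G contains the 3-clique {a, b, e}. A clique must lie in a single bag of any decomposition, so no decomposition can have width below 2. Therefore the treewidth is 2.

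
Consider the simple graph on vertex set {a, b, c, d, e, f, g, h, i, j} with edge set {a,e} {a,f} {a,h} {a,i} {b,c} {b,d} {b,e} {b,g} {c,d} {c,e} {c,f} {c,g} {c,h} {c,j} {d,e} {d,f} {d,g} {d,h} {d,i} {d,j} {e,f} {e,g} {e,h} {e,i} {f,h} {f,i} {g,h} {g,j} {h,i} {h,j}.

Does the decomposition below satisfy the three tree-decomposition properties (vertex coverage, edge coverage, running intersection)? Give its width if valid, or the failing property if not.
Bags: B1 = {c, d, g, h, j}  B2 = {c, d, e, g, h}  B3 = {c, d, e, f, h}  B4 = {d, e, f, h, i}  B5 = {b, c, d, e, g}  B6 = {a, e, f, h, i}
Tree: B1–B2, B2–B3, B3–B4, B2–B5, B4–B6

Yes; width 4.

Vertex coverage: the bags together contain {a, b, c, d, e, f, g, h, i, j}, the full vertex set. Edge coverage: each edge of G has both endpoints in at least one bag. Running intersection: for every vertex, the bags containing it form a connected subtree. All three properties hold, so this is a valid tree decomposition of width max|bag| − 1 = 4, and hence tw(G) ≤ 4.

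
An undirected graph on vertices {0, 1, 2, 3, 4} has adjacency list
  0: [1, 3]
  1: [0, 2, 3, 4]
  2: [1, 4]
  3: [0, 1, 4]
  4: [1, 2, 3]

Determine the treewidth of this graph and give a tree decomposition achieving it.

Treewidth 2.
Bags: B1 = {1, 3, 4}  B2 = {0, 1, 3}  B3 = {1, 2, 4}
Tree: B1–B2, B1–B3

The largest bag has 3 vertices, giving width 2; this decomposition certifies tw(G) ≤ 2. For the lower bound, the 3 vertices {1, 2, 4} are pairwise adjacent, and any tree decomposition puts a clique entirely inside one bag — forcing width ≥ 2. Combining the bounds, tw(G) = 2.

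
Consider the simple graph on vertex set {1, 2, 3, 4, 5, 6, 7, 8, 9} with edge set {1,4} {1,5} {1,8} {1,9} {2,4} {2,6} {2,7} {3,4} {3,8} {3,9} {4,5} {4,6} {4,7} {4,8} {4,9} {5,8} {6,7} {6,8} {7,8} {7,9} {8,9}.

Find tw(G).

3

A width-3 tree decomposition is:
Bags: B1 = {4, 6, 7, 8}  B2 = {4, 7, 8, 9}  B3 = {3, 4, 8, 9}  B4 = {1, 4, 8, 9}  B5 = {2, 4, 6, 7}  B6 = {1, 4, 5, 8}
Tree: B1–B2, B2–B3, B2–B4, B1–B5, B4–B6
Each bag holds 4 vertices, so the decomposition has width 3, which upper-bounds the treewidth. Conversely, {1, 4, 8, 9} is a clique of size 4, and the vertices of any clique must share a bag in every tree decomposition; so some bag has ≥ 4 vertices and tw(G) ≥ 3. The upper and lower bounds meet at 3, so that is the treewidth.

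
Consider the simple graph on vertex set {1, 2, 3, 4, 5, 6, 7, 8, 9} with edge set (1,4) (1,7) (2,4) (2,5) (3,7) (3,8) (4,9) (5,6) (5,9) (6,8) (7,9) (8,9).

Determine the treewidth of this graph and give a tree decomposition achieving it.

Every bag has size at most 4, so the width is 4 − 1 = 3 and tw(G) ≤ 3. For the lower bound: the 4 vertex sets {3,6,8}, {7}, {9}, {1,2,4,5} are disjoint, each induces a connected subgraph, and every pair is joined by at least one edge of G. Contracting each set to a single vertex therefore yields K_{4} as a minor, and since treewidth is minor-monotone, tw(G) ≥ tw(K_{4}) = 3. Combining the bounds, tw(G) = 3.

Treewidth 3.
One optimal decomposition is:
Bags: B1 = {3, 6, 7, 8}  B2 = {6, 7, 8, 9}  B3 = {5, 6, 7, 9}  B4 = {1, 5, 7, 9}  B5 = {1, 4, 5, 9}  B6 = {1, 2, 4, 5}
Tree: B1–B2, B2–B3, B3–B4, B4–B5, B5–B6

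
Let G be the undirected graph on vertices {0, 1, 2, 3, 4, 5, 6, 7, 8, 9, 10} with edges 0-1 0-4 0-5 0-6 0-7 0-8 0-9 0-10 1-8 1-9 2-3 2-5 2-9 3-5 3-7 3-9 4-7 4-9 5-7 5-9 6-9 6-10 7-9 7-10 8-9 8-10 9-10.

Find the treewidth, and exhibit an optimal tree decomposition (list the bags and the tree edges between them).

Each bag holds 4 vertices, so the decomposition has width 3, which upper-bounds the treewidth. Conversely, {0, 1, 8, 9} is a clique of size 4, and the vertices of any clique must share a bag in every tree decomposition; so some bag has ≥ 4 vertices and tw(G) ≥ 3. Combining the bounds, tw(G) = 3.

Treewidth 3.
Bags: B1 = {0, 5, 7, 9}  B2 = {3, 5, 7, 9}  B3 = {0, 4, 7, 9}  B4 = {0, 7, 9, 10}  B5 = {0, 6, 9, 10}  B6 = {2, 3, 5, 9}  B7 = {0, 8, 9, 10}  B8 = {0, 1, 8, 9}
Tree: B1–B2, B1–B3, B3–B4, B4–B5, B2–B6, B4–B7, B7–B8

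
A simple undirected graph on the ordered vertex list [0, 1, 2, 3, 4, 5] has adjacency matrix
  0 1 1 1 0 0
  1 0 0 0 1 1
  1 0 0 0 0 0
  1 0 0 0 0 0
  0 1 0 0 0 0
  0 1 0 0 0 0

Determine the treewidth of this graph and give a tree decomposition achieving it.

Each bag holds 2 vertices, so the decomposition has width 1, which upper-bounds the treewidth. Since G has at least one edge (e.g. 0–1), it is not an edgeless graph, so tw(G) ≥ 1. Combining the bounds, tw(G) = 1.

Treewidth 1.
One optimal decomposition is:
Bags: B1 = {0, 1}  B2 = {1, 4}  B3 = {0, 2}  B4 = {0, 3}  B5 = {1, 5}
Tree: B1–B2, B1–B3, B3–B4, B1–B5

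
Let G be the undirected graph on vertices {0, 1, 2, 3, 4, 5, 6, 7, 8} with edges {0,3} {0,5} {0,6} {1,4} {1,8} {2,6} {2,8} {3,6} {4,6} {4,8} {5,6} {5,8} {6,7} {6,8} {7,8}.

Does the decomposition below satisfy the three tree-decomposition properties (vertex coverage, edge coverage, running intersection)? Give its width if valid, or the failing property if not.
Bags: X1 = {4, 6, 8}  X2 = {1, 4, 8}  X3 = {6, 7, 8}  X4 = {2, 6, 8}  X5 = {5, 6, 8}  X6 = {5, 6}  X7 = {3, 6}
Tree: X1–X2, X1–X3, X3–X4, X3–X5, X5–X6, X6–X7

A tree decomposition must satisfy three properties: every vertex lies in some bag; for every edge, both endpoints lie together in some bag; and for every vertex, the bags containing it form a connected subtree. Here vertex 0 appears in no bag, so the decomposition is invalid.

No — vertex 0 appears in no bag.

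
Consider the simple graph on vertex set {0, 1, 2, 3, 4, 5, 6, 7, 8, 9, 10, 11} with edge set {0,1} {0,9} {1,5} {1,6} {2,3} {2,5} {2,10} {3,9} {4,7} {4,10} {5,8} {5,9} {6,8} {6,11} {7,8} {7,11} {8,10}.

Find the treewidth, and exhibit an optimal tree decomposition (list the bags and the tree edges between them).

Every bag has size at most 4, so the width is 4 − 1 = 3 and tw(G) ≤ 3. For the lower bound: the 4 vertex sets {0,3,9}, {1}, {5}, {2,6,8,10} are disjoint, each induces a connected subgraph, and every pair is joined by at least one edge of G. Contracting each set to a single vertex therefore yields K_{4} as a minor, and since treewidth is minor-monotone, tw(G) ≥ tw(K_{4}) = 3. Therefore the treewidth is 3.

Treewidth 3.
Bags: B1 = {0, 1, 3, 9}  B2 = {1, 3, 5, 9}  B3 = {1, 2, 3, 5}  B4 = {1, 2, 5, 6}  B5 = {2, 5, 6, 8}  B6 = {2, 6, 8, 10}  B7 = {6, 8, 10, 11}  B8 = {7, 8, 10, 11}  B9 = {4, 7, 10, 11}
Tree: B1–B2, B2–B3, B3–B4, B4–B5, B5–B6, B6–B7, B7–B8, B8–B9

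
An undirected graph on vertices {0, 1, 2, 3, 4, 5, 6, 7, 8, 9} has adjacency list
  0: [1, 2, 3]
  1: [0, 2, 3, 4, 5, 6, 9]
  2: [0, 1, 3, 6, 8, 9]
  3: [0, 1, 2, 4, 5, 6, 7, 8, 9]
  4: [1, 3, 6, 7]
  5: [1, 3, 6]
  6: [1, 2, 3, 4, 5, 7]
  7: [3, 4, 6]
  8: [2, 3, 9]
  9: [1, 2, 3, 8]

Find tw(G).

3

A width-3 tree decomposition is:
Bags: B1 = {1, 2, 3, 9}  B2 = {2, 3, 8, 9}  B3 = {1, 2, 3, 6}  B4 = {1, 3, 4, 6}  B5 = {1, 3, 5, 6}  B6 = {3, 4, 6, 7}  B7 = {0, 1, 2, 3}
Tree: B1–B2, B1–B3, B3–B4, B4–B5, B4–B6, B1–B7
Each bag holds 4 vertices, so the decomposition has width 3, which upper-bounds the treewidth. On the other hand G contains the 4-clique {2, 3, 8, 9}. A clique must lie in a single bag of any decomposition, so no decomposition can have width below 3. Therefore the treewidth is 3.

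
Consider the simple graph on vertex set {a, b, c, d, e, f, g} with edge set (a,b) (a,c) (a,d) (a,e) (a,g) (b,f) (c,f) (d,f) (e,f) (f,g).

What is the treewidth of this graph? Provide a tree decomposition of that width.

Treewidth 2.
One such decomposition:
Bags: B1 = {a, c, f}  B2 = {a, d, f}  B3 = {a, b, f}  B4 = {a, f, g}  B5 = {a, e, f}
Tree: B1–B2, B2–B3, B3–B4, B4–B5

Each bag holds 3 vertices, so the decomposition has width 2, which upper-bounds the treewidth. For the lower bound, G contains the cycle a–c–f–d–a, so G is not a forest; only forests have treewidth ≤ 1, hence tw(G) ≥ 2. The upper and lower bounds meet at 2, so that is the treewidth.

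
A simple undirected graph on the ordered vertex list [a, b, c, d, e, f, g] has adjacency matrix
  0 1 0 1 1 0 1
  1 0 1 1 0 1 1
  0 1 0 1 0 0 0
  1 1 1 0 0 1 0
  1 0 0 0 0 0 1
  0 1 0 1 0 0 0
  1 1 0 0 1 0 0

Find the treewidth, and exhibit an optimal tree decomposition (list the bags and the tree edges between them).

Each bag holds 3 vertices, so the decomposition has width 2, which upper-bounds the treewidth. Conversely, {a, e, g} is a clique of size 3, and the vertices of any clique must share a bag in every tree decomposition; so some bag has ≥ 3 vertices and tw(G) ≥ 2. The upper and lower bounds meet at 2, so that is the treewidth.

Treewidth 2.
One such decomposition:
Bags: B1 = {a, e, g}  B2 = {a, b, g}  B3 = {a, b, d}  B4 = {b, c, d}  B5 = {b, d, f}
Tree: B1–B2, B2–B3, B3–B4, B4–B5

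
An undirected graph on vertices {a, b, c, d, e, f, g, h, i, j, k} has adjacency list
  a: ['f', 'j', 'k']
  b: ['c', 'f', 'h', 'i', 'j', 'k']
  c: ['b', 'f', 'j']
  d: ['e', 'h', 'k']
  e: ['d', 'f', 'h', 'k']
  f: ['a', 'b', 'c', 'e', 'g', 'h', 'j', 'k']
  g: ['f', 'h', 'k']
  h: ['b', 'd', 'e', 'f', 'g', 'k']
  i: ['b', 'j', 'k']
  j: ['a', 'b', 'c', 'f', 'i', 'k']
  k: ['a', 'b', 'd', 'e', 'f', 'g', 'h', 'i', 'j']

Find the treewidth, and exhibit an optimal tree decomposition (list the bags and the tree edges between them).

Every bag has size at most 4, so the width is 4 − 1 = 3 and tw(G) ≤ 3. Conversely, {b, c, f, j} is a clique of size 4, and the vertices of any clique must share a bag in every tree decomposition; so some bag has ≥ 4 vertices and tw(G) ≥ 3. Combining the bounds, tw(G) = 3.

Treewidth 3.
Bags: B1 = {b, f, h, k}  B2 = {e, f, h, k}  B3 = {f, g, h, k}  B4 = {b, f, j, k}  B5 = {d, e, h, k}  B6 = {b, i, j, k}  B7 = {a, f, j, k}  B8 = {b, c, f, j}
Tree: B1–B2, B1–B3, B1–B4, B2–B5, B4–B6, B4–B7, B4–B8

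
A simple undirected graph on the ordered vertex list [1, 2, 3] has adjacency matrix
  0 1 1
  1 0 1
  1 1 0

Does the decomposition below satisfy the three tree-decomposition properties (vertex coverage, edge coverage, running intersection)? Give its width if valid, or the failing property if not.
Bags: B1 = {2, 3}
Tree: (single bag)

No — vertex 1 appears in no bag.

A tree decomposition must satisfy three properties: every vertex lies in some bag; for every edge, both endpoints lie together in some bag; and for every vertex, the bags containing it form a connected subtree. Here vertex 1 appears in no bag, so the decomposition is invalid.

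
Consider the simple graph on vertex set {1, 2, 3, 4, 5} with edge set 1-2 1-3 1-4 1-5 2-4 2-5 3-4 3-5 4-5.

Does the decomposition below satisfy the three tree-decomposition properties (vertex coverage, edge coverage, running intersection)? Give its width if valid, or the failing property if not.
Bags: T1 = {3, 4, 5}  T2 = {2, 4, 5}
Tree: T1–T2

A tree decomposition must satisfy three properties: every vertex lies in some bag; for every edge, both endpoints lie together in some bag; and for every vertex, the bags containing it form a connected subtree. Here vertex 1 appears in no bag, so the decomposition is invalid.

No — vertex 1 appears in no bag.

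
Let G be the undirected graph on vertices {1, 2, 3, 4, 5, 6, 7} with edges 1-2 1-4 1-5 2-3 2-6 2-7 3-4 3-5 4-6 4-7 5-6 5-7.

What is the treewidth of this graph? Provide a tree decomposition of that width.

The largest bag has 4 vertices, giving width 3; this decomposition certifies tw(G) ≤ 3. For the lower bound: the 4 vertex sets {1,5}, {3,4}, {2}, {7} are disjoint, each induces a connected subgraph, and every pair is joined by at least one edge of G. Contracting each set to a single vertex therefore yields K_{4} as a minor, and since treewidth is minor-monotone, tw(G) ≥ tw(K_{4}) = 3. Combining the bounds, tw(G) = 3.

Treewidth 3.
One optimal decomposition is:
Bags: B1 = {1, 2, 4, 5}  B2 = {2, 3, 4, 5}  B3 = {2, 4, 5, 7}  B4 = {2, 4, 5, 6}
Tree: B1–B2, B2–B3, B3–B4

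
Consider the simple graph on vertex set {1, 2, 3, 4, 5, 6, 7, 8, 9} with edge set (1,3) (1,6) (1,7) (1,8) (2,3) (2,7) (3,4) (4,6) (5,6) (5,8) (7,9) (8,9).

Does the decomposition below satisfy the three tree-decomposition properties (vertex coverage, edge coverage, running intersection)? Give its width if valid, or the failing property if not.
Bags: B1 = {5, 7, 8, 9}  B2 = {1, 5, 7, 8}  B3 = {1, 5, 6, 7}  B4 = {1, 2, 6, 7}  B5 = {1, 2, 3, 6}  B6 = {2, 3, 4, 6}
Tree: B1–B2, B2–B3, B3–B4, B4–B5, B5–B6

Yes; width 3.

Checking the three conditions: (i) the bags cover all of {1, 2, 3, 4, 5, 6, 7, 8, 9}; (ii) for each edge, some bag contains both endpoints; (iii) the bags containing any fixed vertex form a subtree. All hold, so the decomposition is valid with width 4 − 1 = 3.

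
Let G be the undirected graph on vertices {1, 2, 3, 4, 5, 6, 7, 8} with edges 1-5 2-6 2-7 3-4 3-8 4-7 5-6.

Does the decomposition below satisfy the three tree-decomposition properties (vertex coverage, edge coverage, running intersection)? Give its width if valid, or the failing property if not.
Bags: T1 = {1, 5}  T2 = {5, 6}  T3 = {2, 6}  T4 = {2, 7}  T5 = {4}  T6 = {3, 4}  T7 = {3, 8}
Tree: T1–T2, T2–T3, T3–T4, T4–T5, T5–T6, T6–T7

No — edge (7,4) lies in no bag.

A tree decomposition must satisfy three properties: every vertex lies in some bag; for every edge, both endpoints lie together in some bag; and for every vertex, the bags containing it form a connected subtree. Here edge (7,4) lies in no bag, so the decomposition is invalid.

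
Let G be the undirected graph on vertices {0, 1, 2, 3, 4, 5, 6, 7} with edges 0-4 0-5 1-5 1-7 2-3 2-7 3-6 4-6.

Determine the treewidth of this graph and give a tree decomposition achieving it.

Treewidth 2.
Bags: B1 = {2, 3, 6}  B2 = {2, 4, 6}  B3 = {0, 2, 4}  B4 = {0, 2, 5}  B5 = {1, 2, 5}  B6 = {1, 2, 7}
Tree: B1–B2, B2–B3, B3–B4, B4–B5, B5–B6

Every bag has size at most 3, so the width is 3 − 1 = 2 and tw(G) ≤ 2. The edges 2–3–6–4–0–5–1–7–2 form a cycle, so G is not a tree and its treewidth is at least 2. Hence tw(G) = 2 exactly.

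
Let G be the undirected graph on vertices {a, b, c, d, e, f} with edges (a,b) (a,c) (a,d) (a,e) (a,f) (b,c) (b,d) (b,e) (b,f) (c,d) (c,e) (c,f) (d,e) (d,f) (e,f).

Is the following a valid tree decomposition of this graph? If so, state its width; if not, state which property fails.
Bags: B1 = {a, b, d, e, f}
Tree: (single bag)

No — vertex c appears in no bag.

A tree decomposition must satisfy three properties: every vertex lies in some bag; for every edge, both endpoints lie together in some bag; and for every vertex, the bags containing it form a connected subtree. Here vertex c appears in no bag, so the decomposition is invalid.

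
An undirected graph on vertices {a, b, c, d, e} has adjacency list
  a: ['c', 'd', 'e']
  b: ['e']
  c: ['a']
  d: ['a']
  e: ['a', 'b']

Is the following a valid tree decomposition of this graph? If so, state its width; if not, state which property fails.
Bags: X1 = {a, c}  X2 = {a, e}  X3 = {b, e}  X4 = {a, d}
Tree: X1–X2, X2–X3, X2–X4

Yes; width 1.

Checking the three conditions: (i) the bags cover all of {a, b, c, d, e}; (ii) for each edge, some bag contains both endpoints; (iii) the bags containing any fixed vertex form a subtree. All hold, so the decomposition is valid with width 2 − 1 = 1.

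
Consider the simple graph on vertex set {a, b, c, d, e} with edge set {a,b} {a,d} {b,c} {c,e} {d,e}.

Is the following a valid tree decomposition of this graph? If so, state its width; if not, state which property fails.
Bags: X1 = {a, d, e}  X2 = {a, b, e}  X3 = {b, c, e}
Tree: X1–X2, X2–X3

Yes; width 2.

Checking the three conditions: (i) the bags cover all of {a, b, c, d, e}; (ii) for each edge, some bag contains both endpoints; (iii) the bags containing any fixed vertex form a subtree. All hold, so the decomposition is valid with width 3 − 1 = 2.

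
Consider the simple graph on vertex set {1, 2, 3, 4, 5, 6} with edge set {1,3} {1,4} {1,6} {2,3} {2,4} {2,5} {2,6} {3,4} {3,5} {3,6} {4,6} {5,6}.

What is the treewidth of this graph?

A width-3 tree decomposition is:
Bags: B1 = {2, 3, 4, 6}  B2 = {1, 3, 4, 6}  B3 = {2, 3, 5, 6}
Tree: B1–B2, B1–B3
Every bag has size at most 4, so the width is 4 − 1 = 3 and tw(G) ≤ 3. For the lower bound, the 4 vertices {1, 3, 4, 6} are pairwise adjacent, and any tree decomposition puts a clique entirely inside one bag — forcing width ≥ 3. Hence tw(G) = 3 exactly.

3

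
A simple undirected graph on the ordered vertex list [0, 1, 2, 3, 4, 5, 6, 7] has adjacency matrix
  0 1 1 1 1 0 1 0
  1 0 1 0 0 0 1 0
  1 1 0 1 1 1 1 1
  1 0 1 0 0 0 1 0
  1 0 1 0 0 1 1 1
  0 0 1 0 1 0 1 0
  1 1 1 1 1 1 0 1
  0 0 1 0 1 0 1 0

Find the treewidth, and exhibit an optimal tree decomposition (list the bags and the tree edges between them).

Treewidth 3.
Bags: B1 = {2, 4, 5, 6}  B2 = {0, 2, 4, 6}  B3 = {0, 1, 2, 6}  B4 = {0, 2, 3, 6}  B5 = {2, 4, 6, 7}
Tree: B1–B2, B2–B3, B3–B4, B2–B5

Each bag holds 4 vertices, so the decomposition has width 3, which upper-bounds the treewidth. For the lower bound, the 4 vertices {0, 1, 2, 6} are pairwise adjacent, and any tree decomposition puts a clique entirely inside one bag — forcing width ≥ 3. Combining the bounds, tw(G) = 3.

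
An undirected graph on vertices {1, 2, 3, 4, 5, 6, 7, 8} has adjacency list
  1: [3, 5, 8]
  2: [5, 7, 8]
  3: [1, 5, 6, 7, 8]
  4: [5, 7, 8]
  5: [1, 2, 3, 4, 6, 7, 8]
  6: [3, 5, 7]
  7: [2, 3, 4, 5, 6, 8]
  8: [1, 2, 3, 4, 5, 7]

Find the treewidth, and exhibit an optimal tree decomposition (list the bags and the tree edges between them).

The largest bag has 4 vertices, giving width 3; this decomposition certifies tw(G) ≤ 3. On the other hand G contains the 4-clique {1, 3, 5, 8}. A clique must lie in a single bag of any decomposition, so no decomposition can have width below 3. Combining the bounds, tw(G) = 3.

Treewidth 3.
One optimal decomposition is:
Bags: B1 = {3, 5, 6, 7}  B2 = {3, 5, 7, 8}  B3 = {4, 5, 7, 8}  B4 = {1, 3, 5, 8}  B5 = {2, 5, 7, 8}
Tree: B1–B2, B2–B3, B2–B4, B2–B5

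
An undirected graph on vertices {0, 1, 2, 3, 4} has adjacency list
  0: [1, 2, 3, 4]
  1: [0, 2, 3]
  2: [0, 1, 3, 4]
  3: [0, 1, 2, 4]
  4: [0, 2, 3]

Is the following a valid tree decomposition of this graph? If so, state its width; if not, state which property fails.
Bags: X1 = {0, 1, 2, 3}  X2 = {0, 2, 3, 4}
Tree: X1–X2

Every vertex of G appears in some bag (union = {0, 1, 2, 3, 4}); every edge is covered by a bag; and for each vertex v the set of bags containing v is connected in the bag tree. The decomposition is therefore valid. The largest bag has 4 vertices, so the width is 3.

Yes; width 3.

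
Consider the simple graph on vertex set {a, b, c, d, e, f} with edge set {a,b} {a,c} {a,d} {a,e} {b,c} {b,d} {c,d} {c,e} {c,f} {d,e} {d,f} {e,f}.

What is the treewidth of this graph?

3

A width-3 tree decomposition is:
Bags: B1 = {a, b, c, d}  B2 = {a, c, d, e}  B3 = {c, d, e, f}
Tree: B1–B2, B2–B3
The largest bag has 4 vertices, giving width 3; this decomposition certifies tw(G) ≤ 3. Conversely, {c, d, e, f} is a clique of size 4, and the vertices of any clique must share a bag in every tree decomposition; so some bag has ≥ 4 vertices and tw(G) ≥ 3. Therefore the treewidth is 3.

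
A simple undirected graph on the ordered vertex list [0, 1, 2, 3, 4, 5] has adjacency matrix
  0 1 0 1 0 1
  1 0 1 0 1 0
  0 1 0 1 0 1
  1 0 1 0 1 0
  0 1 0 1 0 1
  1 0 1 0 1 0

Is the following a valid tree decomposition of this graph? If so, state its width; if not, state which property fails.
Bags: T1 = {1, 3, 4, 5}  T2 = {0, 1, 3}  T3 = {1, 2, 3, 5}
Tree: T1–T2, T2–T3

A tree decomposition must satisfy three properties: every vertex lies in some bag; for every edge, both endpoints lie together in some bag; and for every vertex, the bags containing it form a connected subtree. Here edge (5,0) lies in no bag, so the decomposition is invalid.

No — edge (5,0) lies in no bag.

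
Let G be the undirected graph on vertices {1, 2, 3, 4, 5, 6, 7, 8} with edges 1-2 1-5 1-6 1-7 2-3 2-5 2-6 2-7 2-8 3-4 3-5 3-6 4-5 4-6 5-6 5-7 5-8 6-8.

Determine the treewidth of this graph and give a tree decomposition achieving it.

The largest bag has 4 vertices, giving width 3; this decomposition certifies tw(G) ≤ 3. Conversely, {2, 5, 6, 8} is a clique of size 4, and the vertices of any clique must share a bag in every tree decomposition; so some bag has ≥ 4 vertices and tw(G) ≥ 3. Hence tw(G) = 3 exactly.

Treewidth 3.
One such decomposition:
Bags: B1 = {1, 2, 5, 6}  B2 = {2, 3, 5, 6}  B3 = {2, 5, 6, 8}  B4 = {1, 2, 5, 7}  B5 = {3, 4, 5, 6}
Tree: B1–B2, B2–B3, B1–B4, B2–B5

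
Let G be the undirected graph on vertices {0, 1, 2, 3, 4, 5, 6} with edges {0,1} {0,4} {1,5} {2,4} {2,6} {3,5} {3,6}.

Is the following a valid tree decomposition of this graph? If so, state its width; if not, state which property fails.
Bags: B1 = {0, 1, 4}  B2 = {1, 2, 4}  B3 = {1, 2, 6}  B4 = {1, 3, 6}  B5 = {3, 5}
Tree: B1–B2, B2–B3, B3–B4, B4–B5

A tree decomposition must satisfy three properties: every vertex lies in some bag; for every edge, both endpoints lie together in some bag; and for every vertex, the bags containing it form a connected subtree. Here edge (1,5) lies in no bag, so the decomposition is invalid.

No — edge (1,5) lies in no bag.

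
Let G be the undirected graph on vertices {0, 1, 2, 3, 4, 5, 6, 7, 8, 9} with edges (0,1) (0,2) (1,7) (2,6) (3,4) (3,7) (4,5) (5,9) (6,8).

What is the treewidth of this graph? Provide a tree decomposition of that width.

Treewidth 1.
One such decomposition:
Bags: B1 = {5, 9}  B2 = {4, 5}  B3 = {3, 4}  B4 = {3, 7}  B5 = {1, 7}  B6 = {0, 1}  B7 = {0, 2}  B8 = {2, 6}  B9 = {6, 8}
Tree: B1–B2, B2–B3, B3–B4, B4–B5, B5–B6, B6–B7, B7–B8, B8–B9

The largest bag has 2 vertices, giving width 1; this decomposition certifies tw(G) ≤ 1. Any graph with an edge has treewidth ≥ 1, and G has the edge 9–5. The upper and lower bounds meet at 1, so that is the treewidth.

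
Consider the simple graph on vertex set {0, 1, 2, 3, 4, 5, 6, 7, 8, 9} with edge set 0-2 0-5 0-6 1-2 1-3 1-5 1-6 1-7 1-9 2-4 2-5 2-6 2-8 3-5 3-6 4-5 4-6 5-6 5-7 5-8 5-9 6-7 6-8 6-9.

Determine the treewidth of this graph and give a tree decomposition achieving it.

Treewidth 3.
Bags: B1 = {1, 2, 5, 6}  B2 = {2, 4, 5, 6}  B3 = {1, 5, 6, 9}  B4 = {1, 5, 6, 7}  B5 = {2, 5, 6, 8}  B6 = {1, 3, 5, 6}  B7 = {0, 2, 5, 6}
Tree: B1–B2, B1–B3, B1–B4, B2–B5, B4–B6, B1–B7

Each bag holds 4 vertices, so the decomposition has width 3, which upper-bounds the treewidth. Conversely, {0, 2, 5, 6} is a clique of size 4, and the vertices of any clique must share a bag in every tree decomposition; so some bag has ≥ 4 vertices and tw(G) ≥ 3. Combining the bounds, tw(G) = 3.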